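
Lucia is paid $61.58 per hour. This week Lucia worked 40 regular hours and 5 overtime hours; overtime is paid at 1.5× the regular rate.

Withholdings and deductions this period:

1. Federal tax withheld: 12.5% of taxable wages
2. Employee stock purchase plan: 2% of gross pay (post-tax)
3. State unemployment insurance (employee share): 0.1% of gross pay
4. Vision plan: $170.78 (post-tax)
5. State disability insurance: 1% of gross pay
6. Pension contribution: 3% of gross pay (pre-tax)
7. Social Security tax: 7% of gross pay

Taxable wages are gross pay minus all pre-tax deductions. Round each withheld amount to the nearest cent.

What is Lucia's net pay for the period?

$2,016.43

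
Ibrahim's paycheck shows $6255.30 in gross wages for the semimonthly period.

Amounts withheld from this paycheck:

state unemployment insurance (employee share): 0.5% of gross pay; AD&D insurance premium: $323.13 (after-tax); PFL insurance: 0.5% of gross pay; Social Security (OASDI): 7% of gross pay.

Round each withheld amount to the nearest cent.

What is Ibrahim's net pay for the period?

Social Security (OASDI): $6255.30 × 0.07 = $437.87
PFL insurance: $6255.30 × 0.005 = $31.28
State unemployment insurance (employee share): $6255.30 × 0.005 = $31.28
AD&D insurance premium: $323.13
Total deductions = $437.87 + $31.28 + $31.28 + $323.13 = $823.56
Net pay = $6255.30 − $823.56 = $5431.74

$5431.74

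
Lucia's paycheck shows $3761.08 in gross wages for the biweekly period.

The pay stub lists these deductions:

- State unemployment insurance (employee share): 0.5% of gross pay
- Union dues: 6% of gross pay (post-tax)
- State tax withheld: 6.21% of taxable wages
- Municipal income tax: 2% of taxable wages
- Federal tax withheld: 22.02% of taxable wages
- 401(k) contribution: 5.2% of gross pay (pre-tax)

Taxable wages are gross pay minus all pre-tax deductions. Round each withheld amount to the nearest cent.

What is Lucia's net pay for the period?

$2243.18

401(k) contribution: $3761.08 × 0.052 = $195.58
Taxable wages = $3761.08 − $195.58 = $3565.50
State tax withheld: $3565.50 × 0.0621 = $221.42
Federal tax withheld: $3565.50 × 0.2202 = $785.12
Municipal income tax: $3565.50 × 0.02 = $71.31
State unemployment insurance (employee share): $3761.08 × 0.005 = $18.81
Union dues: $3761.08 × 0.06 = $225.66
Total deductions = $195.58 + $221.42 + $785.12 + $71.31 + $18.81 + $225.66 = $1517.90
Net pay = $3761.08 − $1517.90 = $2243.18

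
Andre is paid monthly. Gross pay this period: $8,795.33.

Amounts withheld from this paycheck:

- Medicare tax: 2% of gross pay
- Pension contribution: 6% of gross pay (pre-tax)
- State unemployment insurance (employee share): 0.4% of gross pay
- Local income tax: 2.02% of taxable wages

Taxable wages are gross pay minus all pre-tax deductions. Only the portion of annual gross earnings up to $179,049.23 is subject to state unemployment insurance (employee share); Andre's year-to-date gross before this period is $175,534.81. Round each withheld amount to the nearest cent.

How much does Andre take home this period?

Pension contribution: $8,795.33 × 0.06 = $527.72
Taxable wages = $8,795.33 − $527.72 = $8,267.61
Local income tax: $8,267.61 × 0.0202 = $167.01
State unemployment insurance (employee share): only $179,049.23 − $175,534.81 = $3,514.42 of this check is subject → $3,514.42 × 0.004 = $14.06
Medicare tax: $8,795.33 × 0.02 = $175.91
Total deductions = $527.72 + $167.01 + $14.06 + $175.91 = $884.70
Net pay = $8,795.33 − $884.70 = $7,910.63

$7,910.63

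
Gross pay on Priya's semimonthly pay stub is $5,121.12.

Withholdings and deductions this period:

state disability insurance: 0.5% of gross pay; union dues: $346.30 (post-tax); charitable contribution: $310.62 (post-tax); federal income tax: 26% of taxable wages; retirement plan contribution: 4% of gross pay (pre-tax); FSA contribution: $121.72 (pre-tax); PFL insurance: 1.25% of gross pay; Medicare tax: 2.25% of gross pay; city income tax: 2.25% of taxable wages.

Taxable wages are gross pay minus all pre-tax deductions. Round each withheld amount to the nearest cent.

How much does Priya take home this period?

FSA contribution: $121.72
Retirement plan contribution: $5,121.12 × 0.04 = $204.84
Pre-tax total = $121.72 + $204.84 = $326.56
Taxable wages = $5,121.12 − $326.56 = $4,794.56
City income tax: $4,794.56 × 0.0225 = $107.88
Federal income tax: $4,794.56 × 0.26 = $1,246.59
Medicare tax: $5,121.12 × 0.0225 = $115.23
PFL insurance: $5,121.12 × 0.0125 = $64.01
State disability insurance: $5,121.12 × 0.005 = $25.61
Charitable contribution: $310.62
Union dues: $346.30
Total deductions = $121.72 + $204.84 + $107.88 + $1,246.59 + $115.23 + $64.01 + $25.61 + $310.62 + $346.30 = $2,542.80
Net pay = $5,121.12 − $2,542.80 = $2,578.32

$2,578.32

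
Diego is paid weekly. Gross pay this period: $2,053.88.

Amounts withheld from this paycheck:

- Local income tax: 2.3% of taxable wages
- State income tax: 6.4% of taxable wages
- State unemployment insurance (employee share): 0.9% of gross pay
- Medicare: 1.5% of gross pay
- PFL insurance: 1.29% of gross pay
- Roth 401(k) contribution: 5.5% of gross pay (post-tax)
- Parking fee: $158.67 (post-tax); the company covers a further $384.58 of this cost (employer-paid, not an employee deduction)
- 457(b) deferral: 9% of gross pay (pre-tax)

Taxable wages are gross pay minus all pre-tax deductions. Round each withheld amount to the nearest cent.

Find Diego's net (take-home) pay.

457(b) deferral: $2,053.88 × 0.09 = $184.85
Taxable wages = $2,053.88 − $184.85 = $1,869.03
Local income tax: $1,869.03 × 0.023 = $42.99
State income tax: $1,869.03 × 0.064 = $119.62
PFL insurance: $2,053.88 × 0.0129 = $26.50
State unemployment insurance (employee share): $2,053.88 × 0.009 = $18.48
Medicare: $2,053.88 × 0.015 = $30.81
Roth 401(k) contribution: $2,053.88 × 0.055 = $112.96
Parking fee: $158.67
(Employer's $384.58 toward parking fee is not withheld from the employee.)
Total deductions = $184.85 + $42.99 + $119.62 + $26.50 + $18.48 + $30.81 + $112.96 + $158.67 = $694.88
Net pay = $2,053.88 − $694.88 = $1,359.00

$1,359.00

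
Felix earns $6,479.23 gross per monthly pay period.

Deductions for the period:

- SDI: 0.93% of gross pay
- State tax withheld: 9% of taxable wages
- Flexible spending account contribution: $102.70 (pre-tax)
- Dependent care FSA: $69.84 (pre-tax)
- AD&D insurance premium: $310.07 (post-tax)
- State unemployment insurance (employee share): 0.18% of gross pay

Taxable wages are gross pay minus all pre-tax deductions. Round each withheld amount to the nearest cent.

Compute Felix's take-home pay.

$5,357.10

Flexible spending account contribution: $102.70
Dependent care FSA: $69.84
Pre-tax total = $102.70 + $69.84 = $172.54
Taxable wages = $6,479.23 − $172.54 = $6,306.69
State tax withheld: $6,306.69 × 0.09 = $567.60
SDI: $6,479.23 × 0.0093 = $60.26
State unemployment insurance (employee share): $6,479.23 × 0.0018 = $11.66
AD&D insurance premium: $310.07
Total deductions = $102.70 + $69.84 + $567.60 + $60.26 + $11.66 + $310.07 = $1,122.13
Net pay = $6,479.23 − $1,122.13 = $5,357.10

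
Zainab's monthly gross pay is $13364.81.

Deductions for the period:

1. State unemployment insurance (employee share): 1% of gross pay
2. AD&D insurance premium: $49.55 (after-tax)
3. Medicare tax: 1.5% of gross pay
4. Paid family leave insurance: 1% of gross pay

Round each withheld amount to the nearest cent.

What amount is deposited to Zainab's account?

$12847.49

Paid family leave insurance: $13364.81 × 0.01 = $133.65
Medicare tax: $13364.81 × 0.015 = $200.47
State unemployment insurance (employee share): $13364.81 × 0.01 = $133.65
AD&D insurance premium: $49.55
Total deductions = $133.65 + $200.47 + $133.65 + $49.55 = $517.32
Net pay = $13364.81 − $517.32 = $12847.49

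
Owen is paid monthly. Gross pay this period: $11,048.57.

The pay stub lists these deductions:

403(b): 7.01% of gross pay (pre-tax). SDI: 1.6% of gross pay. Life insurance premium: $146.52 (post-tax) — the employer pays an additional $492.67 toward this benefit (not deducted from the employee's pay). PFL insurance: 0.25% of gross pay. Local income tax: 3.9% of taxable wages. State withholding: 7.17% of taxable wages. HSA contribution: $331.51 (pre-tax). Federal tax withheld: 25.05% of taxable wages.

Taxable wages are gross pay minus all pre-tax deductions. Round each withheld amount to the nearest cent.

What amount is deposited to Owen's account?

$6,000.39

HSA contribution: $331.51
403(b): $11,048.57 × 0.0701 = $774.50
Pre-tax total = $331.51 + $774.50 = $1,106.01
Taxable wages = $11,048.57 − $1,106.01 = $9,942.56
Federal tax withheld: $9,942.56 × 0.2505 = $2,490.61
Local income tax: $9,942.56 × 0.039 = $387.76
State withholding: $9,942.56 × 0.0717 = $712.88
SDI: $11,048.57 × 0.016 = $176.78
PFL insurance: $11,048.57 × 0.0025 = $27.62
Life insurance premium: $146.52
(Employer's $492.67 toward life insurance premium is not withheld from the employee.)
Total deductions = $331.51 + $774.50 + $2,490.61 + $387.76 + $712.88 + $176.78 + $27.62 + $146.52 = $5,048.18
Net pay = $11,048.57 − $5,048.18 = $6,000.39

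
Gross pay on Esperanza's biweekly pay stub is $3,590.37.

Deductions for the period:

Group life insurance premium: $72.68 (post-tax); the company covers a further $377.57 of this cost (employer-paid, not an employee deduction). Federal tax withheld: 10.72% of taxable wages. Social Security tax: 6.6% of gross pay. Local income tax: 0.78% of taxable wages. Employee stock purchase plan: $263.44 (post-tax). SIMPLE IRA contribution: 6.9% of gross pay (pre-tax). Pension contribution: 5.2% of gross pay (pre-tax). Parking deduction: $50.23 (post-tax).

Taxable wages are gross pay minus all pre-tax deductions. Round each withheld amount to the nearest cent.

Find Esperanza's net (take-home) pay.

Pension contribution: $3,590.37 × 0.052 = $186.70
SIMPLE IRA contribution: $3,590.37 × 0.069 = $247.74
Pre-tax total = $186.70 + $247.74 = $434.44
Taxable wages = $3,590.37 − $434.44 = $3,155.93
Local income tax: $3,155.93 × 0.0078 = $24.62
Federal tax withheld: $3,155.93 × 0.1072 = $338.32
Social Security tax: $3,590.37 × 0.066 = $236.96
Parking deduction: $50.23
Group life insurance premium: $72.68
Employee stock purchase plan: $263.44
(Employer's $377.57 toward group life insurance premium is not withheld from the employee.)
Total deductions = $186.70 + $247.74 + $24.62 + $338.32 + $236.96 + $50.23 + $72.68 + $263.44 = $1,420.69
Net pay = $3,590.37 − $1,420.69 = $2,169.68

$2,169.68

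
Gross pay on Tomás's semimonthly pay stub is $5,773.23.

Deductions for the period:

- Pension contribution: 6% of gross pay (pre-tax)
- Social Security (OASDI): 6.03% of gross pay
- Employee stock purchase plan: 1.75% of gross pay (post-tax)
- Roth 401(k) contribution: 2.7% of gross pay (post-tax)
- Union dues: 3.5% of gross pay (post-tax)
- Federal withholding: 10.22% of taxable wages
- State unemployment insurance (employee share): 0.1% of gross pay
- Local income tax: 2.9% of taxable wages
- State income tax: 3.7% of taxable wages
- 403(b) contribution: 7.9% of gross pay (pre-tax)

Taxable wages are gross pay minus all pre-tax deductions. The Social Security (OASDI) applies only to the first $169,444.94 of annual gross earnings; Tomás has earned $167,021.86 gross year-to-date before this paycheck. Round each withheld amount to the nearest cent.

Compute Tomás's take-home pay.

Pension contribution: $5,773.23 × 0.06 = $346.39
403(b) contribution: $5,773.23 × 0.079 = $456.09
Pre-tax total = $346.39 + $456.09 = $802.48
Taxable wages = $5,773.23 − $802.48 = $4,970.75
Local income tax: $4,970.75 × 0.029 = $144.15
State income tax: $4,970.75 × 0.037 = $183.92
Federal withholding: $4,970.75 × 0.1022 = $508.01
State unemployment insurance (employee share): $5,773.23 × 0.001 = $5.77
Social Security (OASDI): only $169,444.94 − $167,021.86 = $2,423.08 of this check is subject → $2,423.08 × 0.0603 = $146.11
Union dues: $5,773.23 × 0.035 = $202.06
Employee stock purchase plan: $5,773.23 × 0.0175 = $101.03
Roth 401(k) contribution: $5,773.23 × 0.027 = $155.88
Total deductions = $346.39 + $456.09 + $144.15 + $183.92 + $508.01 + $5.77 + $146.11 + $202.06 + $101.03 + $155.88 = $2,249.41
Net pay = $5,773.23 − $2,249.41 = $3,523.82

$3,523.82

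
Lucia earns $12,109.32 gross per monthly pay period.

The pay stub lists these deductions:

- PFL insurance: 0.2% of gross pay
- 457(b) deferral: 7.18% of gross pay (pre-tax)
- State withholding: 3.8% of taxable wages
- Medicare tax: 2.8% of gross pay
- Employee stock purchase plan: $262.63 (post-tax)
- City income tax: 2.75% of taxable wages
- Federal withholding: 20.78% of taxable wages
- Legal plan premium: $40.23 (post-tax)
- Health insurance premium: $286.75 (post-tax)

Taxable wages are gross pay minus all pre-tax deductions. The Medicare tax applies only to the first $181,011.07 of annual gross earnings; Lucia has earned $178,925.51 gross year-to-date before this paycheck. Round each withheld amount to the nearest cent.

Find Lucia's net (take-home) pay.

$7,495.78

457(b) deferral: $12,109.32 × 0.0718 = $869.45
Taxable wages = $12,109.32 − $869.45 = $11,239.87
Federal withholding: $11,239.87 × 0.2078 = $2,335.64
City income tax: $11,239.87 × 0.0275 = $309.10
State withholding: $11,239.87 × 0.038 = $427.12
PFL insurance: $12,109.32 × 0.002 = $24.22
Medicare tax: only $181,011.07 − $178,925.51 = $2,085.56 of this check is subject → $2,085.56 × 0.028 = $58.40
Employee stock purchase plan: $262.63
Legal plan premium: $40.23
Health insurance premium: $286.75
Total deductions = $869.45 + $2,335.64 + $309.10 + $427.12 + $24.22 + $58.40 + $262.63 + $40.23 + $286.75 = $4,613.54
Net pay = $12,109.32 − $4,613.54 = $7,495.78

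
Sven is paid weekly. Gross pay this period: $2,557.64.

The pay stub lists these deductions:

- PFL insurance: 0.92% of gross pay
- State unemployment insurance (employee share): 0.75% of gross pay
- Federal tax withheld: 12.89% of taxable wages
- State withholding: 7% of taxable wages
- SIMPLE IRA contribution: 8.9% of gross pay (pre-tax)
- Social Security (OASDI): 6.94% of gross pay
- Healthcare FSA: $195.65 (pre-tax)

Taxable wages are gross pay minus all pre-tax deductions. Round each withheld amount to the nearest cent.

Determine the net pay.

Healthcare FSA: $195.65
SIMPLE IRA contribution: $2,557.64 × 0.089 = $227.63
Pre-tax total = $195.65 + $227.63 = $423.28
Taxable wages = $2,557.64 − $423.28 = $2,134.36
State withholding: $2,134.36 × 0.07 = $149.41
Federal tax withheld: $2,134.36 × 0.1289 = $275.12
PFL insurance: $2,557.64 × 0.0092 = $23.53
Social Security (OASDI): $2,557.64 × 0.0694 = $177.50
State unemployment insurance (employee share): $2,557.64 × 0.0075 = $19.18
Total deductions = $195.65 + $227.63 + $149.41 + $275.12 + $23.53 + $177.50 + $19.18 = $1,068.02
Net pay = $2,557.64 − $1,068.02 = $1,489.62

$1,489.62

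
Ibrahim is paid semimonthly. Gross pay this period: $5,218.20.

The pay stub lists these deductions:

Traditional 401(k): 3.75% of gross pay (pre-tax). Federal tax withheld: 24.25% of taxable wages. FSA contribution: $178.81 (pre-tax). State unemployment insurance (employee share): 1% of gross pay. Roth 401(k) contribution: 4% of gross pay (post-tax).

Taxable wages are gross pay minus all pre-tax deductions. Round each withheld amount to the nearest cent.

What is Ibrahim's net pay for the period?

$3,408.20

Traditional 401(k): $5,218.20 × 0.0375 = $195.68
FSA contribution: $178.81
Pre-tax total = $195.68 + $178.81 = $374.49
Taxable wages = $5,218.20 − $374.49 = $4,843.71
Federal tax withheld: $4,843.71 × 0.2425 = $1,174.60
State unemployment insurance (employee share): $5,218.20 × 0.01 = $52.18
Roth 401(k) contribution: $5,218.20 × 0.04 = $208.73
Total deductions = $195.68 + $178.81 + $1,174.60 + $52.18 + $208.73 = $1,810.00
Net pay = $5,218.20 − $1,810.00 = $3,408.20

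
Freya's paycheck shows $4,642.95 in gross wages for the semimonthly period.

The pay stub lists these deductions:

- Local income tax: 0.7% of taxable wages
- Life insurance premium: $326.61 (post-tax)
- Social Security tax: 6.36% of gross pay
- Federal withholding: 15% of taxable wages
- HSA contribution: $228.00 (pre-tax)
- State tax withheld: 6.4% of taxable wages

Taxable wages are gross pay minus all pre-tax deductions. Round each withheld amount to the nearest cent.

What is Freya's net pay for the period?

$2,817.35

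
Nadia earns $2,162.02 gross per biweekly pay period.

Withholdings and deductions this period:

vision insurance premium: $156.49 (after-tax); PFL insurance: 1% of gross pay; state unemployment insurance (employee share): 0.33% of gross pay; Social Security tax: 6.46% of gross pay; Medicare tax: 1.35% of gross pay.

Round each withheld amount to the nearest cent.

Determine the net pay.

Medicare tax: $2,162.02 × 0.0135 = $29.19
PFL insurance: $2,162.02 × 0.01 = $21.62
Social Security tax: $2,162.02 × 0.0646 = $139.67
State unemployment insurance (employee share): $2,162.02 × 0.0033 = $7.13
Vision insurance premium: $156.49
Total deductions = $29.19 + $21.62 + $139.67 + $7.13 + $156.49 = $354.10
Net pay = $2,162.02 − $354.10 = $1,807.92

$1,807.92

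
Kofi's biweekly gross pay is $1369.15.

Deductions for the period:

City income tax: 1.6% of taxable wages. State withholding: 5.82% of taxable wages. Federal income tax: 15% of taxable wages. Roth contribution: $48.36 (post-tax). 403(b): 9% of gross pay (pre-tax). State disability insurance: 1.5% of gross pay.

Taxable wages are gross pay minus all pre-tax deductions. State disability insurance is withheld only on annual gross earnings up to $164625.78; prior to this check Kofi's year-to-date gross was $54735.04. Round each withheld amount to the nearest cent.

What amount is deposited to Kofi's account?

403(b): $1369.15 × 0.09 = $123.22
Taxable wages = $1369.15 − $123.22 = $1245.93
City income tax: $1245.93 × 0.016 = $19.93
Federal income tax: $1245.93 × 0.15 = $186.89
State withholding: $1245.93 × 0.0582 = $72.51
State disability insurance: cap not yet reached, full $1369.15 is subject → $1369.15 × 0.015 = $20.54
Roth contribution: $48.36
Total deductions = $123.22 + $19.93 + $186.89 + $72.51 + $20.54 + $48.36 = $471.45
Net pay = $1369.15 − $471.45 = $897.70

$897.70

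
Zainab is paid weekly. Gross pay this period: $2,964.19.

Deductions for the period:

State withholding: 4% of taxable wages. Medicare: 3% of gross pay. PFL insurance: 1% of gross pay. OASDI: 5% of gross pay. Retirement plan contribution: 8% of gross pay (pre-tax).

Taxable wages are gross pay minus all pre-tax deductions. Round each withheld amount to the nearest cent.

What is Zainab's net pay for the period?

$2,351.19

Retirement plan contribution: $2,964.19 × 0.08 = $237.14
Taxable wages = $2,964.19 − $237.14 = $2,727.05
State withholding: $2,727.05 × 0.04 = $109.08
PFL insurance: $2,964.19 × 0.01 = $29.64
OASDI: $2,964.19 × 0.05 = $148.21
Medicare: $2,964.19 × 0.03 = $88.93
Total deductions = $237.14 + $109.08 + $29.64 + $148.21 + $88.93 = $613.00
Net pay = $2,964.19 − $613.00 = $2,351.19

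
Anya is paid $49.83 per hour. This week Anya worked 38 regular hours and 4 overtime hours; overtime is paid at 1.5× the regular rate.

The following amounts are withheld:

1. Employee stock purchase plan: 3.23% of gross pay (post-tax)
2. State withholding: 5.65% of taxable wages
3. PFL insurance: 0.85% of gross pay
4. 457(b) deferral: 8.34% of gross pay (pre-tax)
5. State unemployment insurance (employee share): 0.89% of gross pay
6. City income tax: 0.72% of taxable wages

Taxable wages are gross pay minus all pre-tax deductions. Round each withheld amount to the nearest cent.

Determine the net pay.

$1772.67

Regular pay: 38 × $49.83 = $1893.54
Overtime pay: 4 × $49.83 × 1.5 = $298.98
Gross pay = $1893.54 + $298.98 = $2192.52
457(b) deferral: $2192.52 × 0.0834 = $182.86
Taxable wages = $2192.52 − $182.86 = $2009.66
City income tax: $2009.66 × 0.0072 = $14.47
State withholding: $2009.66 × 0.0565 = $113.55
PFL insurance: $2192.52 × 0.0085 = $18.64
State unemployment insurance (employee share): $2192.52 × 0.0089 = $19.51
Employee stock purchase plan: $2192.52 × 0.0323 = $70.82
Total deductions = $182.86 + $14.47 + $113.55 + $18.64 + $19.51 + $70.82 = $419.85
Net pay = $2192.52 − $419.85 = $1772.67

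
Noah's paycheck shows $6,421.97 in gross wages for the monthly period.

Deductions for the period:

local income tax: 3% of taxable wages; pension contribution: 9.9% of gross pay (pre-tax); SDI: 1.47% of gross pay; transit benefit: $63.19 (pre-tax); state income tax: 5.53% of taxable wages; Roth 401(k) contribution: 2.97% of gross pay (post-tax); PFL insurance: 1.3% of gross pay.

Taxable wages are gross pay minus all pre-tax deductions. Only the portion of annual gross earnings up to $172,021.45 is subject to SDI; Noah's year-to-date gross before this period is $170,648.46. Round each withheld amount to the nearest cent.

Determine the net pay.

$4,940.43

Pension contribution: $6,421.97 × 0.099 = $635.78
Transit benefit: $63.19
Pre-tax total = $635.78 + $63.19 = $698.97
Taxable wages = $6,421.97 − $698.97 = $5,723.00
Local income tax: $5,723.00 × 0.03 = $171.69
State income tax: $5,723.00 × 0.0553 = $316.48
PFL insurance: $6,421.97 × 0.013 = $83.49
SDI: only $172,021.45 − $170,648.46 = $1,372.99 of this check is subject → $1,372.99 × 0.0147 = $20.18
Roth 401(k) contribution: $6,421.97 × 0.0297 = $190.73
Total deductions = $635.78 + $63.19 + $171.69 + $316.48 + $83.49 + $20.18 + $190.73 = $1,481.54
Net pay = $6,421.97 − $1,481.54 = $4,940.43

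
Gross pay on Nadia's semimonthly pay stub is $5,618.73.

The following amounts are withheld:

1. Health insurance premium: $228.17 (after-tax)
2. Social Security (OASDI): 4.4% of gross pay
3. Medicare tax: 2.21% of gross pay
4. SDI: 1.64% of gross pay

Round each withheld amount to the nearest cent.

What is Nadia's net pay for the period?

$4,927.02

Social Security (OASDI): $5,618.73 × 0.044 = $247.22
SDI: $5,618.73 × 0.0164 = $92.15
Medicare tax: $5,618.73 × 0.0221 = $124.17
Health insurance premium: $228.17
Total deductions = $247.22 + $92.15 + $124.17 + $228.17 = $691.71
Net pay = $5,618.73 − $691.71 = $4,927.02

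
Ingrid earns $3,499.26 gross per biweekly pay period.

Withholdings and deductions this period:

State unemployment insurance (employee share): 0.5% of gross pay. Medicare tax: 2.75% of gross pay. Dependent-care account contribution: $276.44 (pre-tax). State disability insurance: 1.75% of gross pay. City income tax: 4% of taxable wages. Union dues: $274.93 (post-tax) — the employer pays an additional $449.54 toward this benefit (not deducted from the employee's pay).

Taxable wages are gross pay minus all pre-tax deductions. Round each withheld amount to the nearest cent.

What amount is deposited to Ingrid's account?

$2,644.01

Dependent-care account contribution: $276.44
Taxable wages = $3,499.26 − $276.44 = $3,222.82
City income tax: $3,222.82 × 0.04 = $128.91
State unemployment insurance (employee share): $3,499.26 × 0.005 = $17.50
State disability insurance: $3,499.26 × 0.0175 = $61.24
Medicare tax: $3,499.26 × 0.0275 = $96.23
Union dues: $274.93
(Employer's $449.54 toward union dues is not withheld from the employee.)
Total deductions = $276.44 + $128.91 + $17.50 + $61.24 + $96.23 + $274.93 = $855.25
Net pay = $3,499.26 − $855.25 = $2,644.01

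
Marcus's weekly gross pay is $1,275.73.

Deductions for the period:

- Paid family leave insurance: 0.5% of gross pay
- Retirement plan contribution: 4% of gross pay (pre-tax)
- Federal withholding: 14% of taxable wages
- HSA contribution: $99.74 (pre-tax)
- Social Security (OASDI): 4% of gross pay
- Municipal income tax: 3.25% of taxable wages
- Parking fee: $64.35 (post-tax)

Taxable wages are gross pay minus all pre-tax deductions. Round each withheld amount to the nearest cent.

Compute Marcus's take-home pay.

$809.15

Retirement plan contribution: $1,275.73 × 0.04 = $51.03
HSA contribution: $99.74
Pre-tax total = $51.03 + $99.74 = $150.77
Taxable wages = $1,275.73 − $150.77 = $1,124.96
Municipal income tax: $1,124.96 × 0.0325 = $36.56
Federal withholding: $1,124.96 × 0.14 = $157.49
Paid family leave insurance: $1,275.73 × 0.005 = $6.38
Social Security (OASDI): $1,275.73 × 0.04 = $51.03
Parking fee: $64.35
Total deductions = $51.03 + $99.74 + $36.56 + $157.49 + $6.38 + $51.03 + $64.35 = $466.58
Net pay = $1,275.73 − $466.58 = $809.15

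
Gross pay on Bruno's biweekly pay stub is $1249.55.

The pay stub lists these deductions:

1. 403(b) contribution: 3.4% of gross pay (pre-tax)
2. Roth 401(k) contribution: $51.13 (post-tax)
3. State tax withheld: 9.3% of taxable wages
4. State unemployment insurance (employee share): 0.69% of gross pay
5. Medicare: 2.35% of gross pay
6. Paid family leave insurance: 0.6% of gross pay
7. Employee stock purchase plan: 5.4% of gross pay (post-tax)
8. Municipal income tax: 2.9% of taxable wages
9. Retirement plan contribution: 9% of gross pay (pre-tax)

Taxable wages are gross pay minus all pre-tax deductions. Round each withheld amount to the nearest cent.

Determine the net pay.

$796.98

403(b) contribution: $1249.55 × 0.034 = $42.48
Retirement plan contribution: $1249.55 × 0.09 = $112.46
Pre-tax total = $42.48 + $112.46 = $154.94
Taxable wages = $1249.55 − $154.94 = $1094.61
State tax withheld: $1094.61 × 0.093 = $101.80
Municipal income tax: $1094.61 × 0.029 = $31.74
Paid family leave insurance: $1249.55 × 0.006 = $7.50
State unemployment insurance (employee share): $1249.55 × 0.0069 = $8.62
Medicare: $1249.55 × 0.0235 = $29.36
Roth 401(k) contribution: $51.13
Employee stock purchase plan: $1249.55 × 0.054 = $67.48
Total deductions = $42.48 + $112.46 + $101.80 + $31.74 + $7.50 + $8.62 + $29.36 + $51.13 + $67.48 = $452.57
Net pay = $1249.55 − $452.57 = $796.98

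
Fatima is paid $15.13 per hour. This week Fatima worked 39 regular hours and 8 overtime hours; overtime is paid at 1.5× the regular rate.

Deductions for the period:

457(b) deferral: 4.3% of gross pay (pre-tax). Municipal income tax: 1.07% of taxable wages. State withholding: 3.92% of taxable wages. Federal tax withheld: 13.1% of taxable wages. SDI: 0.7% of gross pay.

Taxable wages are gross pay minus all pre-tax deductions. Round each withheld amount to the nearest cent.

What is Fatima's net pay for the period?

$599.46

Regular pay: 39 × $15.13 = $590.07
Overtime pay: 8 × $15.13 × 1.5 = $181.56
Gross pay = $590.07 + $181.56 = $771.63
457(b) deferral: $771.63 × 0.043 = $33.18
Taxable wages = $771.63 − $33.18 = $738.45
State withholding: $738.45 × 0.0392 = $28.95
Municipal income tax: $738.45 × 0.0107 = $7.90
Federal tax withheld: $738.45 × 0.131 = $96.74
SDI: $771.63 × 0.007 = $5.40
Total deductions = $33.18 + $28.95 + $7.90 + $96.74 + $5.40 = $172.17
Net pay = $771.63 − $172.17 = $599.46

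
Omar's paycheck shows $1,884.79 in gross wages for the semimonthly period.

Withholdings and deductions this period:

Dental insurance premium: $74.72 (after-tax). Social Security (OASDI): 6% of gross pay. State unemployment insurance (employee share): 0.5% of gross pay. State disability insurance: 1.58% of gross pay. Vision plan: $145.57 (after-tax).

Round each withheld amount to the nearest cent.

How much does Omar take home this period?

$1,512.21

State disability insurance: $1,884.79 × 0.0158 = $29.78
Social Security (OASDI): $1,884.79 × 0.06 = $113.09
State unemployment insurance (employee share): $1,884.79 × 0.005 = $9.42
Dental insurance premium: $74.72
Vision plan: $145.57
Total deductions = $29.78 + $113.09 + $9.42 + $74.72 + $145.57 = $372.58
Net pay = $1,884.79 − $372.58 = $1,512.21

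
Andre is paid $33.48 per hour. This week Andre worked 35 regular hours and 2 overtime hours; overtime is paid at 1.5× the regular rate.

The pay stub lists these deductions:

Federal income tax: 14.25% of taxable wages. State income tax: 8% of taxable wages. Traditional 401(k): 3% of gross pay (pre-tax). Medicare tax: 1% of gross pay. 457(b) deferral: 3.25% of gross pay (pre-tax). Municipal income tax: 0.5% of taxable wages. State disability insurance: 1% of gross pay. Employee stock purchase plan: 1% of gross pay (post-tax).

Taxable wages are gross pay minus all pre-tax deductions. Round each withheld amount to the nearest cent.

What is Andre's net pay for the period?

$883.22

Regular pay: 35 × $33.48 = $1,171.80
Overtime pay: 2 × $33.48 × 1.5 = $100.44
Gross pay = $1,171.80 + $100.44 = $1,272.24
457(b) deferral: $1,272.24 × 0.0325 = $41.35
Traditional 401(k): $1,272.24 × 0.03 = $38.17
Pre-tax total = $41.35 + $38.17 = $79.52
Taxable wages = $1,272.24 − $79.52 = $1,192.72
Federal income tax: $1,192.72 × 0.1425 = $169.96
State income tax: $1,192.72 × 0.08 = $95.42
Municipal income tax: $1,192.72 × 0.005 = $5.96
State disability insurance: $1,272.24 × 0.01 = $12.72
Medicare tax: $1,272.24 × 0.01 = $12.72
Employee stock purchase plan: $1,272.24 × 0.01 = $12.72
Total deductions = $41.35 + $38.17 + $169.96 + $95.42 + $5.96 + $12.72 + $12.72 + $12.72 = $389.02
Net pay = $1,272.24 − $389.02 = $883.22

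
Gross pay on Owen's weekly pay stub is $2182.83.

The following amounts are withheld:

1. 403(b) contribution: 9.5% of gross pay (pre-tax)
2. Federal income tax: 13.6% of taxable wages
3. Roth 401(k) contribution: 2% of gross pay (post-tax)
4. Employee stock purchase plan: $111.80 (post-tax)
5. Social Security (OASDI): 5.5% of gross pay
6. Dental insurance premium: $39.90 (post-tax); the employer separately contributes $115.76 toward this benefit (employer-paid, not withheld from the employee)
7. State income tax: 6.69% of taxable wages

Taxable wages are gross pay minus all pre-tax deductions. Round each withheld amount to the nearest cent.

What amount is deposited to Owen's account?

$1259.22

403(b) contribution: $2182.83 × 0.095 = $207.37
Taxable wages = $2182.83 − $207.37 = $1975.46
State income tax: $1975.46 × 0.0669 = $132.16
Federal income tax: $1975.46 × 0.136 = $268.66
Social Security (OASDI): $2182.83 × 0.055 = $120.06
Employee stock purchase plan: $111.80
Roth 401(k) contribution: $2182.83 × 0.02 = $43.66
Dental insurance premium: $39.90
(Employer's $115.76 toward dental insurance premium is not withheld from the employee.)
Total deductions = $207.37 + $132.16 + $268.66 + $120.06 + $111.80 + $43.66 + $39.90 = $923.61
Net pay = $2182.83 − $923.61 = $1259.22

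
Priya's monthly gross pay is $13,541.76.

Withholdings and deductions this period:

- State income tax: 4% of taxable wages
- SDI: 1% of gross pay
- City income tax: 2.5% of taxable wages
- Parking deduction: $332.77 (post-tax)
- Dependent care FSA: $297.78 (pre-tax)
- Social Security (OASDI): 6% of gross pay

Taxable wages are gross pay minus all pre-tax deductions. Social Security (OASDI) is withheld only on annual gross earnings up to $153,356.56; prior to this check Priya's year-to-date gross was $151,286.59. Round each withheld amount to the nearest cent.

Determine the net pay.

$11,790.73

Dependent care FSA: $297.78
Taxable wages = $13,541.76 − $297.78 = $13,243.98
City income tax: $13,243.98 × 0.025 = $331.10
State income tax: $13,243.98 × 0.04 = $529.76
SDI: $13,541.76 × 0.01 = $135.42
Social Security (OASDI): only $153,356.56 − $151,286.59 = $2,069.97 of this check is subject → $2,069.97 × 0.06 = $124.20
Parking deduction: $332.77
Total deductions = $297.78 + $331.10 + $529.76 + $135.42 + $124.20 + $332.77 = $1,751.03
Net pay = $13,541.76 − $1,751.03 = $11,790.73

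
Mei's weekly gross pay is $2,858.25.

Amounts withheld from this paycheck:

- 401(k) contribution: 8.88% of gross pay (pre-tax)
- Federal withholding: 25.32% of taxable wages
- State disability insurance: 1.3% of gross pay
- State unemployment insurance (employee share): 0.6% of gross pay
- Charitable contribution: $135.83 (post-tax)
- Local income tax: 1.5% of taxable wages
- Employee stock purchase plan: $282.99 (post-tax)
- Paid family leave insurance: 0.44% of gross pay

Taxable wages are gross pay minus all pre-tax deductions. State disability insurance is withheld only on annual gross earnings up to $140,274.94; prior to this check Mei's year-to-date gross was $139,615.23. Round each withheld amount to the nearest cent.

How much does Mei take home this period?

$1,448.80

401(k) contribution: $2,858.25 × 0.0888 = $253.81
Taxable wages = $2,858.25 − $253.81 = $2,604.44
Local income tax: $2,604.44 × 0.015 = $39.07
Federal withholding: $2,604.44 × 0.2532 = $659.44
State unemployment insurance (employee share): $2,858.25 × 0.006 = $17.15
State disability insurance: only $140,274.94 − $139,615.23 = $659.71 of this check is subject → $659.71 × 0.013 = $8.58
Paid family leave insurance: $2,858.25 × 0.0044 = $12.58
Employee stock purchase plan: $282.99
Charitable contribution: $135.83
Total deductions = $253.81 + $39.07 + $659.44 + $17.15 + $8.58 + $12.58 + $282.99 + $135.83 = $1,409.45
Net pay = $2,858.25 − $1,409.45 = $1,448.80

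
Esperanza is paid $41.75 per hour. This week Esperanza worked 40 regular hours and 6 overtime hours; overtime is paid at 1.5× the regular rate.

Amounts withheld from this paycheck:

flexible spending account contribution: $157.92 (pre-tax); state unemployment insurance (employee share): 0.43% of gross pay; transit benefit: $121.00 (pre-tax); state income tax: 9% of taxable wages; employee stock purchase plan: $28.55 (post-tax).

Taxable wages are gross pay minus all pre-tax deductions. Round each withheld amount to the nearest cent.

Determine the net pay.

$1,570.47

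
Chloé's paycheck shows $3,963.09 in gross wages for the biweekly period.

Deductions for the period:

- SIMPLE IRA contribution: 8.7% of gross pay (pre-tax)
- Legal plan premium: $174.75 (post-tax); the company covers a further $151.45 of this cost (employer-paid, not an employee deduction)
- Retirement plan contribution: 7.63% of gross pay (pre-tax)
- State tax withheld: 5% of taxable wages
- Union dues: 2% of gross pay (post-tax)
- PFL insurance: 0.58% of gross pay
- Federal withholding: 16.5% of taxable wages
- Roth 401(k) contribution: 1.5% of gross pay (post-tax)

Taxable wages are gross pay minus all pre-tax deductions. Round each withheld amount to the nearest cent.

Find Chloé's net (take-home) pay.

Retirement plan contribution: $3,963.09 × 0.0763 = $302.38
SIMPLE IRA contribution: $3,963.09 × 0.087 = $344.79
Pre-tax total = $302.38 + $344.79 = $647.17
Taxable wages = $3,963.09 − $647.17 = $3,315.92
Federal withholding: $3,315.92 × 0.165 = $547.13
State tax withheld: $3,315.92 × 0.05 = $165.80
PFL insurance: $3,963.09 × 0.0058 = $22.99
Roth 401(k) contribution: $3,963.09 × 0.015 = $59.45
Legal plan premium: $174.75
Union dues: $3,963.09 × 0.02 = $79.26
(Employer's $151.45 toward legal plan premium is not withheld from the employee.)
Total deductions = $302.38 + $344.79 + $547.13 + $165.80 + $22.99 + $59.45 + $174.75 + $79.26 = $1,696.55
Net pay = $3,963.09 − $1,696.55 = $2,266.54

$2,266.54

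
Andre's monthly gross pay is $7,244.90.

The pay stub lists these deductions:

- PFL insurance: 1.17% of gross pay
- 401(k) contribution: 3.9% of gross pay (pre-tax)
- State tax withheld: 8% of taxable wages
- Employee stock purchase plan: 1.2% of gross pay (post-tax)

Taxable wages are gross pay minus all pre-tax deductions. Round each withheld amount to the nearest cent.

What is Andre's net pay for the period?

$6,233.65

401(k) contribution: $7,244.90 × 0.039 = $282.55
Taxable wages = $7,244.90 − $282.55 = $6,962.35
State tax withheld: $6,962.35 × 0.08 = $556.99
PFL insurance: $7,244.90 × 0.0117 = $84.77
Employee stock purchase plan: $7,244.90 × 0.012 = $86.94
Total deductions = $282.55 + $556.99 + $84.77 + $86.94 = $1,011.25
Net pay = $7,244.90 − $1,011.25 = $6,233.65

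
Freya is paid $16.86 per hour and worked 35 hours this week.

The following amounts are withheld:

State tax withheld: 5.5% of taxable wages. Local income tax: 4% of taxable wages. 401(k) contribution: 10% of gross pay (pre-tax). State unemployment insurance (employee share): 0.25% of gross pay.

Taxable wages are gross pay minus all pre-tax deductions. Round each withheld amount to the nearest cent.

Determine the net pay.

$479.16

Gross pay: 35 × $16.86 = $590.10
401(k) contribution: $590.10 × 0.1 = $59.01
Taxable wages = $590.10 − $59.01 = $531.09
Local income tax: $531.09 × 0.04 = $21.24
State tax withheld: $531.09 × 0.055 = $29.21
State unemployment insurance (employee share): $590.10 × 0.0025 = $1.48
Total deductions = $59.01 + $21.24 + $29.21 + $1.48 = $110.94
Net pay = $590.10 − $110.94 = $479.16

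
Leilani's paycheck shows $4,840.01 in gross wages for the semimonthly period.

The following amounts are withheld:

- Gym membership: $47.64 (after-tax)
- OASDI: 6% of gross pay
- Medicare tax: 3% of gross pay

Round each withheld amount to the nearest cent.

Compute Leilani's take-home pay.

OASDI: $4,840.01 × 0.06 = $290.40
Medicare tax: $4,840.01 × 0.03 = $145.20
Gym membership: $47.64
Total deductions = $290.40 + $145.20 + $47.64 = $483.24
Net pay = $4,840.01 − $483.24 = $4,356.77

$4,356.77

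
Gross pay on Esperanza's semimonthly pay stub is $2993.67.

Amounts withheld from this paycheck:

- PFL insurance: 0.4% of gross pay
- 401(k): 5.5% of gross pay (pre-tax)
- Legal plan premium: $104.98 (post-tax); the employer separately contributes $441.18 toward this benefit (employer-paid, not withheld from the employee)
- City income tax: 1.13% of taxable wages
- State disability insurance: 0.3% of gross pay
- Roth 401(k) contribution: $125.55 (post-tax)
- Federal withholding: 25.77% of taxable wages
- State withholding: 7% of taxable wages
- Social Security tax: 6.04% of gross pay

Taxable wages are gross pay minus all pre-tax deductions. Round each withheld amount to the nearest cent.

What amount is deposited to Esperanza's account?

401(k): $2993.67 × 0.055 = $164.65
Taxable wages = $2993.67 − $164.65 = $2829.02
Federal withholding: $2829.02 × 0.2577 = $729.04
City income tax: $2829.02 × 0.0113 = $31.97
State withholding: $2829.02 × 0.07 = $198.03
State disability insurance: $2993.67 × 0.003 = $8.98
Social Security tax: $2993.67 × 0.0604 = $180.82
PFL insurance: $2993.67 × 0.004 = $11.97
Legal plan premium: $104.98
Roth 401(k) contribution: $125.55
(Employer's $441.18 toward legal plan premium is not withheld from the employee.)
Total deductions = $164.65 + $729.04 + $31.97 + $198.03 + $8.98 + $180.82 + $11.97 + $104.98 + $125.55 = $1555.99
Net pay = $2993.67 − $1555.99 = $1437.68

$1437.68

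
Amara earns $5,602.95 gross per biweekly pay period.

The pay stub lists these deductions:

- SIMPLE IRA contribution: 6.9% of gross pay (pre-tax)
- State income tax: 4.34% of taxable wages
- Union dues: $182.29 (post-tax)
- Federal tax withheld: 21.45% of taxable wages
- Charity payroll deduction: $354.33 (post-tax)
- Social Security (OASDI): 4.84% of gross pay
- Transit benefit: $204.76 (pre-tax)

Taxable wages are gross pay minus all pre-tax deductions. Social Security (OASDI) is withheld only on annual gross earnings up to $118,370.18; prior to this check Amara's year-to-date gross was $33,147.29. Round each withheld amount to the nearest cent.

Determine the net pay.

$2,911.30

SIMPLE IRA contribution: $5,602.95 × 0.069 = $386.60
Transit benefit: $204.76
Pre-tax total = $386.60 + $204.76 = $591.36
Taxable wages = $5,602.95 − $591.36 = $5,011.59
Federal tax withheld: $5,011.59 × 0.2145 = $1,074.99
State income tax: $5,011.59 × 0.0434 = $217.50
Social Security (OASDI): cap not yet reached, full $5,602.95 is subject → $5,602.95 × 0.0484 = $271.18
Charity payroll deduction: $354.33
Union dues: $182.29
Total deductions = $386.60 + $204.76 + $1,074.99 + $217.50 + $271.18 + $354.33 + $182.29 = $2,691.65
Net pay = $5,602.95 − $2,691.65 = $2,911.30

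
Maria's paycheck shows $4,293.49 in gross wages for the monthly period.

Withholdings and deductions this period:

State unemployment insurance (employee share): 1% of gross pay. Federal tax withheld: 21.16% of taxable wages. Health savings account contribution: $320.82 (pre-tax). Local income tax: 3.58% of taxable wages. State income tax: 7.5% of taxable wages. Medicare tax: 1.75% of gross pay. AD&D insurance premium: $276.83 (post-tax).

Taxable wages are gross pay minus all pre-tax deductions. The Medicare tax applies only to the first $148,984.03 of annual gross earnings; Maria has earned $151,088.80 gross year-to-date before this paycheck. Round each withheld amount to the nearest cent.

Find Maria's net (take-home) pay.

$2,372.12

Health savings account contribution: $320.82
Taxable wages = $4,293.49 − $320.82 = $3,972.67
State income tax: $3,972.67 × 0.075 = $297.95
Local income tax: $3,972.67 × 0.0358 = $142.22
Federal tax withheld: $3,972.67 × 0.2116 = $840.62
State unemployment insurance (employee share): $4,293.49 × 0.01 = $42.93
Medicare tax: annual cap $148,984.03 already reached (YTD $151,088.80), so $0.00
AD&D insurance premium: $276.83
Total deductions = $320.82 + $297.95 + $142.22 + $840.62 + $42.93 + $0.00 + $276.83 = $1,921.37
Net pay = $4,293.49 − $1,921.37 = $2,372.12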